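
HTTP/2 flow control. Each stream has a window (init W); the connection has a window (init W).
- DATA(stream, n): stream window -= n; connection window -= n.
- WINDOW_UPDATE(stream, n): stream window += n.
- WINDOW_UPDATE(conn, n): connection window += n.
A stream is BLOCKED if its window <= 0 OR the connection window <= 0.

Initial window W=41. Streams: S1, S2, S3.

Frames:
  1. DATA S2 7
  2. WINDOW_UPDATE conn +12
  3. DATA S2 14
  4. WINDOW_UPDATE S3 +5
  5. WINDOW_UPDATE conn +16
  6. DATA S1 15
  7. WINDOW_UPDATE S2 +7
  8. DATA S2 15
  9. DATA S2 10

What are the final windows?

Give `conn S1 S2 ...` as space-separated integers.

Answer: 8 26 2 46

Derivation:
Op 1: conn=34 S1=41 S2=34 S3=41 blocked=[]
Op 2: conn=46 S1=41 S2=34 S3=41 blocked=[]
Op 3: conn=32 S1=41 S2=20 S3=41 blocked=[]
Op 4: conn=32 S1=41 S2=20 S3=46 blocked=[]
Op 5: conn=48 S1=41 S2=20 S3=46 blocked=[]
Op 6: conn=33 S1=26 S2=20 S3=46 blocked=[]
Op 7: conn=33 S1=26 S2=27 S3=46 blocked=[]
Op 8: conn=18 S1=26 S2=12 S3=46 blocked=[]
Op 9: conn=8 S1=26 S2=2 S3=46 blocked=[]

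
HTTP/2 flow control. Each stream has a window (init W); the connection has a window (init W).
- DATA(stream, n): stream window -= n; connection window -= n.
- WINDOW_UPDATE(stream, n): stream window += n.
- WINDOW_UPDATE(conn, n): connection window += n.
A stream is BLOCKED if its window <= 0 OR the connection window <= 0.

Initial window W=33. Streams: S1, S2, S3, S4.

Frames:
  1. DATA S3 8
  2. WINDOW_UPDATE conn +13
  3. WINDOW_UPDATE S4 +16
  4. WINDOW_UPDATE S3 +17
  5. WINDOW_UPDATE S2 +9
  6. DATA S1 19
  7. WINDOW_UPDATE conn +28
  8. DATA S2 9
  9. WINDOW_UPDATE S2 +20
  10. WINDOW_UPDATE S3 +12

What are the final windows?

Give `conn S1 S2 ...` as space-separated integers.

Op 1: conn=25 S1=33 S2=33 S3=25 S4=33 blocked=[]
Op 2: conn=38 S1=33 S2=33 S3=25 S4=33 blocked=[]
Op 3: conn=38 S1=33 S2=33 S3=25 S4=49 blocked=[]
Op 4: conn=38 S1=33 S2=33 S3=42 S4=49 blocked=[]
Op 5: conn=38 S1=33 S2=42 S3=42 S4=49 blocked=[]
Op 6: conn=19 S1=14 S2=42 S3=42 S4=49 blocked=[]
Op 7: conn=47 S1=14 S2=42 S3=42 S4=49 blocked=[]
Op 8: conn=38 S1=14 S2=33 S3=42 S4=49 blocked=[]
Op 9: conn=38 S1=14 S2=53 S3=42 S4=49 blocked=[]
Op 10: conn=38 S1=14 S2=53 S3=54 S4=49 blocked=[]

Answer: 38 14 53 54 49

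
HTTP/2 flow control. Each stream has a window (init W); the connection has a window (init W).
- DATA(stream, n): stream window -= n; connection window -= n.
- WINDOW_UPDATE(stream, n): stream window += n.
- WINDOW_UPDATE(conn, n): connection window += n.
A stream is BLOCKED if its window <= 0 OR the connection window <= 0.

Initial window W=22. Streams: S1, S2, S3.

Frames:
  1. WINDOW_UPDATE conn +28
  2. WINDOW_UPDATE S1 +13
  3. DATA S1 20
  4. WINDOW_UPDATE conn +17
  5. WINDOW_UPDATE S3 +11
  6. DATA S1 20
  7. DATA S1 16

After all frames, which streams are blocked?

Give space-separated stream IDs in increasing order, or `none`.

Op 1: conn=50 S1=22 S2=22 S3=22 blocked=[]
Op 2: conn=50 S1=35 S2=22 S3=22 blocked=[]
Op 3: conn=30 S1=15 S2=22 S3=22 blocked=[]
Op 4: conn=47 S1=15 S2=22 S3=22 blocked=[]
Op 5: conn=47 S1=15 S2=22 S3=33 blocked=[]
Op 6: conn=27 S1=-5 S2=22 S3=33 blocked=[1]
Op 7: conn=11 S1=-21 S2=22 S3=33 blocked=[1]

Answer: S1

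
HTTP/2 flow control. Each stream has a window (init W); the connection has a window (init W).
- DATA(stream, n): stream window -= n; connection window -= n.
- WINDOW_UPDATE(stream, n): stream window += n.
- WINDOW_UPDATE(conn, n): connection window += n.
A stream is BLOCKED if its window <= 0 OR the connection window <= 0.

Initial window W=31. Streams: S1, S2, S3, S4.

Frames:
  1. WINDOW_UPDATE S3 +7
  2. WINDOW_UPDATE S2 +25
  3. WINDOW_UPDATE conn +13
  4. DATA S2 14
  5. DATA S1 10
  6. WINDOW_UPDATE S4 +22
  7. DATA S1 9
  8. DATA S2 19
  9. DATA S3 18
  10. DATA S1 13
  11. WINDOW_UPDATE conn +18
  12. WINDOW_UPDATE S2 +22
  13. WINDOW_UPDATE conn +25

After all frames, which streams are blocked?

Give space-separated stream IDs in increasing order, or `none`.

Op 1: conn=31 S1=31 S2=31 S3=38 S4=31 blocked=[]
Op 2: conn=31 S1=31 S2=56 S3=38 S4=31 blocked=[]
Op 3: conn=44 S1=31 S2=56 S3=38 S4=31 blocked=[]
Op 4: conn=30 S1=31 S2=42 S3=38 S4=31 blocked=[]
Op 5: conn=20 S1=21 S2=42 S3=38 S4=31 blocked=[]
Op 6: conn=20 S1=21 S2=42 S3=38 S4=53 blocked=[]
Op 7: conn=11 S1=12 S2=42 S3=38 S4=53 blocked=[]
Op 8: conn=-8 S1=12 S2=23 S3=38 S4=53 blocked=[1, 2, 3, 4]
Op 9: conn=-26 S1=12 S2=23 S3=20 S4=53 blocked=[1, 2, 3, 4]
Op 10: conn=-39 S1=-1 S2=23 S3=20 S4=53 blocked=[1, 2, 3, 4]
Op 11: conn=-21 S1=-1 S2=23 S3=20 S4=53 blocked=[1, 2, 3, 4]
Op 12: conn=-21 S1=-1 S2=45 S3=20 S4=53 blocked=[1, 2, 3, 4]
Op 13: conn=4 S1=-1 S2=45 S3=20 S4=53 blocked=[1]

Answer: S1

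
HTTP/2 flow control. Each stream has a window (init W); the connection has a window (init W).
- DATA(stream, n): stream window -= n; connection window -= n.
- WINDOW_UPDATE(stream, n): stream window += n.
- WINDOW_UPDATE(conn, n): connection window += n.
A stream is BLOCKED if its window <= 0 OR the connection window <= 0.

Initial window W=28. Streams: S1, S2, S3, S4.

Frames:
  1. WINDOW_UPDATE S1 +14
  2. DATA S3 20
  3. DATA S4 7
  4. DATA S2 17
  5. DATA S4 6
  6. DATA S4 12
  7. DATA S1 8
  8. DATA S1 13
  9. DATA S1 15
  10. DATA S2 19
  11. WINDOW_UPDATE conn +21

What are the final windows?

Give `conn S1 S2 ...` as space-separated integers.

Answer: -68 6 -8 8 3

Derivation:
Op 1: conn=28 S1=42 S2=28 S3=28 S4=28 blocked=[]
Op 2: conn=8 S1=42 S2=28 S3=8 S4=28 blocked=[]
Op 3: conn=1 S1=42 S2=28 S3=8 S4=21 blocked=[]
Op 4: conn=-16 S1=42 S2=11 S3=8 S4=21 blocked=[1, 2, 3, 4]
Op 5: conn=-22 S1=42 S2=11 S3=8 S4=15 blocked=[1, 2, 3, 4]
Op 6: conn=-34 S1=42 S2=11 S3=8 S4=3 blocked=[1, 2, 3, 4]
Op 7: conn=-42 S1=34 S2=11 S3=8 S4=3 blocked=[1, 2, 3, 4]
Op 8: conn=-55 S1=21 S2=11 S3=8 S4=3 blocked=[1, 2, 3, 4]
Op 9: conn=-70 S1=6 S2=11 S3=8 S4=3 blocked=[1, 2, 3, 4]
Op 10: conn=-89 S1=6 S2=-8 S3=8 S4=3 blocked=[1, 2, 3, 4]
Op 11: conn=-68 S1=6 S2=-8 S3=8 S4=3 blocked=[1, 2, 3, 4]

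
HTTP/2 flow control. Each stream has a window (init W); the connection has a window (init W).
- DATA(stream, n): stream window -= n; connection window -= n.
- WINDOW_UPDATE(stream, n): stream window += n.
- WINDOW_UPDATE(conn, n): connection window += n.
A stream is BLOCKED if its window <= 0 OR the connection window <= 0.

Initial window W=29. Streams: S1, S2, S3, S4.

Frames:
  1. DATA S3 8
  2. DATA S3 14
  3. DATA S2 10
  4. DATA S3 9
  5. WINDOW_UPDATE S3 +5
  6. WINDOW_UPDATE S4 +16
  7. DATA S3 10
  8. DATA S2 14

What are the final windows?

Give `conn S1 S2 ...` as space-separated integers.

Answer: -36 29 5 -7 45

Derivation:
Op 1: conn=21 S1=29 S2=29 S3=21 S4=29 blocked=[]
Op 2: conn=7 S1=29 S2=29 S3=7 S4=29 blocked=[]
Op 3: conn=-3 S1=29 S2=19 S3=7 S4=29 blocked=[1, 2, 3, 4]
Op 4: conn=-12 S1=29 S2=19 S3=-2 S4=29 blocked=[1, 2, 3, 4]
Op 5: conn=-12 S1=29 S2=19 S3=3 S4=29 blocked=[1, 2, 3, 4]
Op 6: conn=-12 S1=29 S2=19 S3=3 S4=45 blocked=[1, 2, 3, 4]
Op 7: conn=-22 S1=29 S2=19 S3=-7 S4=45 blocked=[1, 2, 3, 4]
Op 8: conn=-36 S1=29 S2=5 S3=-7 S4=45 blocked=[1, 2, 3, 4]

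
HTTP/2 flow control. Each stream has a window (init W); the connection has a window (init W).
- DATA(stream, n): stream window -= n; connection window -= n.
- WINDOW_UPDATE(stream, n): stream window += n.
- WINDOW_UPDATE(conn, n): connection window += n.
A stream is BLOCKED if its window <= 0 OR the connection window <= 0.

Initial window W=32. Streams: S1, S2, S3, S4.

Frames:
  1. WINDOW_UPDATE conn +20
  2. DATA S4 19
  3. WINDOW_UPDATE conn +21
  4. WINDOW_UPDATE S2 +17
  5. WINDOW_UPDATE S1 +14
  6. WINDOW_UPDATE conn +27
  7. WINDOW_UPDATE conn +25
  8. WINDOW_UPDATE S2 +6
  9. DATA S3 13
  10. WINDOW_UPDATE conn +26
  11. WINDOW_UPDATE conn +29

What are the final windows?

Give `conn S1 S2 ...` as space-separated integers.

Answer: 148 46 55 19 13

Derivation:
Op 1: conn=52 S1=32 S2=32 S3=32 S4=32 blocked=[]
Op 2: conn=33 S1=32 S2=32 S3=32 S4=13 blocked=[]
Op 3: conn=54 S1=32 S2=32 S3=32 S4=13 blocked=[]
Op 4: conn=54 S1=32 S2=49 S3=32 S4=13 blocked=[]
Op 5: conn=54 S1=46 S2=49 S3=32 S4=13 blocked=[]
Op 6: conn=81 S1=46 S2=49 S3=32 S4=13 blocked=[]
Op 7: conn=106 S1=46 S2=49 S3=32 S4=13 blocked=[]
Op 8: conn=106 S1=46 S2=55 S3=32 S4=13 blocked=[]
Op 9: conn=93 S1=46 S2=55 S3=19 S4=13 blocked=[]
Op 10: conn=119 S1=46 S2=55 S3=19 S4=13 blocked=[]
Op 11: conn=148 S1=46 S2=55 S3=19 S4=13 blocked=[]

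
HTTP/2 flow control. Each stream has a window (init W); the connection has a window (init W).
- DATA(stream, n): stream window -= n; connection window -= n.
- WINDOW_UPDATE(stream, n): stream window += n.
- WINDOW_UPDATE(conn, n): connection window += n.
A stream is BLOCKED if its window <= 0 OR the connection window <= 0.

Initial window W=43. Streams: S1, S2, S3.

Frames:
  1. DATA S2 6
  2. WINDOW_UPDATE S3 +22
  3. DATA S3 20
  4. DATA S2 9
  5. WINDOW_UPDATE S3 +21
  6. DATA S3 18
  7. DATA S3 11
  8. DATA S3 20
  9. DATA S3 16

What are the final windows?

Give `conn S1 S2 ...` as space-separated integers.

Answer: -57 43 28 1

Derivation:
Op 1: conn=37 S1=43 S2=37 S3=43 blocked=[]
Op 2: conn=37 S1=43 S2=37 S3=65 blocked=[]
Op 3: conn=17 S1=43 S2=37 S3=45 blocked=[]
Op 4: conn=8 S1=43 S2=28 S3=45 blocked=[]
Op 5: conn=8 S1=43 S2=28 S3=66 blocked=[]
Op 6: conn=-10 S1=43 S2=28 S3=48 blocked=[1, 2, 3]
Op 7: conn=-21 S1=43 S2=28 S3=37 blocked=[1, 2, 3]
Op 8: conn=-41 S1=43 S2=28 S3=17 blocked=[1, 2, 3]
Op 9: conn=-57 S1=43 S2=28 S3=1 blocked=[1, 2, 3]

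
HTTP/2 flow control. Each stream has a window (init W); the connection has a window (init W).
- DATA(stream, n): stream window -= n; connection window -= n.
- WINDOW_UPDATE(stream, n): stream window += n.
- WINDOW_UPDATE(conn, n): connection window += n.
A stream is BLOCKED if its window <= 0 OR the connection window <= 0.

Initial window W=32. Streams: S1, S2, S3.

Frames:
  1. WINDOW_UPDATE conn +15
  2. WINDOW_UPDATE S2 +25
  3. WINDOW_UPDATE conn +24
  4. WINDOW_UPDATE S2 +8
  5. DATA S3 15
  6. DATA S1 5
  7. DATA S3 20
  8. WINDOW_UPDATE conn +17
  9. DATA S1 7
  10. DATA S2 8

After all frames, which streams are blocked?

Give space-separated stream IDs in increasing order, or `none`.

Op 1: conn=47 S1=32 S2=32 S3=32 blocked=[]
Op 2: conn=47 S1=32 S2=57 S3=32 blocked=[]
Op 3: conn=71 S1=32 S2=57 S3=32 blocked=[]
Op 4: conn=71 S1=32 S2=65 S3=32 blocked=[]
Op 5: conn=56 S1=32 S2=65 S3=17 blocked=[]
Op 6: conn=51 S1=27 S2=65 S3=17 blocked=[]
Op 7: conn=31 S1=27 S2=65 S3=-3 blocked=[3]
Op 8: conn=48 S1=27 S2=65 S3=-3 blocked=[3]
Op 9: conn=41 S1=20 S2=65 S3=-3 blocked=[3]
Op 10: conn=33 S1=20 S2=57 S3=-3 blocked=[3]

Answer: S3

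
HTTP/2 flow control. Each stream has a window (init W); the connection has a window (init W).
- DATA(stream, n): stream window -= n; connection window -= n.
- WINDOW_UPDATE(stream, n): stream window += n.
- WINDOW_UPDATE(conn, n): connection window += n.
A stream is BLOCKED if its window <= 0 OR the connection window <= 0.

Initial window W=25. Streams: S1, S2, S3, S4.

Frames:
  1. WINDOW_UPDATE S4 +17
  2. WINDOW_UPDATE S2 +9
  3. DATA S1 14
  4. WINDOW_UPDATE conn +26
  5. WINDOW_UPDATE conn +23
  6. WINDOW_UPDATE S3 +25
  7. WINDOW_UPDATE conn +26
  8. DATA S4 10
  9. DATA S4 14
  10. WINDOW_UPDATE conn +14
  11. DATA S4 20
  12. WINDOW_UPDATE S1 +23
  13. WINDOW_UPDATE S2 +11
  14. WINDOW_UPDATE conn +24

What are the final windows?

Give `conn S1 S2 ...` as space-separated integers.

Answer: 80 34 45 50 -2

Derivation:
Op 1: conn=25 S1=25 S2=25 S3=25 S4=42 blocked=[]
Op 2: conn=25 S1=25 S2=34 S3=25 S4=42 blocked=[]
Op 3: conn=11 S1=11 S2=34 S3=25 S4=42 blocked=[]
Op 4: conn=37 S1=11 S2=34 S3=25 S4=42 blocked=[]
Op 5: conn=60 S1=11 S2=34 S3=25 S4=42 blocked=[]
Op 6: conn=60 S1=11 S2=34 S3=50 S4=42 blocked=[]
Op 7: conn=86 S1=11 S2=34 S3=50 S4=42 blocked=[]
Op 8: conn=76 S1=11 S2=34 S3=50 S4=32 blocked=[]
Op 9: conn=62 S1=11 S2=34 S3=50 S4=18 blocked=[]
Op 10: conn=76 S1=11 S2=34 S3=50 S4=18 blocked=[]
Op 11: conn=56 S1=11 S2=34 S3=50 S4=-2 blocked=[4]
Op 12: conn=56 S1=34 S2=34 S3=50 S4=-2 blocked=[4]
Op 13: conn=56 S1=34 S2=45 S3=50 S4=-2 blocked=[4]
Op 14: conn=80 S1=34 S2=45 S3=50 S4=-2 blocked=[4]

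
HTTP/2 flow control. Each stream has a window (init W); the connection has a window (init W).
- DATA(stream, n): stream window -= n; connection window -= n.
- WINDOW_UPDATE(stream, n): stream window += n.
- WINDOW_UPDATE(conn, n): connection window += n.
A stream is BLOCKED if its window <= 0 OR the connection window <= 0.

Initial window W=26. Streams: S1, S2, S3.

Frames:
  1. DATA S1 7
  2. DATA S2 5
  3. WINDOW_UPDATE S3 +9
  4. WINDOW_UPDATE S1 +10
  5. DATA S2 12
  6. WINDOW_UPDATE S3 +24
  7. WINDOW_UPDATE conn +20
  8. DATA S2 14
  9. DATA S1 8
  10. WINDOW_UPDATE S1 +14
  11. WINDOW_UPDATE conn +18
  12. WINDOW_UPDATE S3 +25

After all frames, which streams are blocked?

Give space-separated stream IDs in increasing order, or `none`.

Answer: S2

Derivation:
Op 1: conn=19 S1=19 S2=26 S3=26 blocked=[]
Op 2: conn=14 S1=19 S2=21 S3=26 blocked=[]
Op 3: conn=14 S1=19 S2=21 S3=35 blocked=[]
Op 4: conn=14 S1=29 S2=21 S3=35 blocked=[]
Op 5: conn=2 S1=29 S2=9 S3=35 blocked=[]
Op 6: conn=2 S1=29 S2=9 S3=59 blocked=[]
Op 7: conn=22 S1=29 S2=9 S3=59 blocked=[]
Op 8: conn=8 S1=29 S2=-5 S3=59 blocked=[2]
Op 9: conn=0 S1=21 S2=-5 S3=59 blocked=[1, 2, 3]
Op 10: conn=0 S1=35 S2=-5 S3=59 blocked=[1, 2, 3]
Op 11: conn=18 S1=35 S2=-5 S3=59 blocked=[2]
Op 12: conn=18 S1=35 S2=-5 S3=84 blocked=[2]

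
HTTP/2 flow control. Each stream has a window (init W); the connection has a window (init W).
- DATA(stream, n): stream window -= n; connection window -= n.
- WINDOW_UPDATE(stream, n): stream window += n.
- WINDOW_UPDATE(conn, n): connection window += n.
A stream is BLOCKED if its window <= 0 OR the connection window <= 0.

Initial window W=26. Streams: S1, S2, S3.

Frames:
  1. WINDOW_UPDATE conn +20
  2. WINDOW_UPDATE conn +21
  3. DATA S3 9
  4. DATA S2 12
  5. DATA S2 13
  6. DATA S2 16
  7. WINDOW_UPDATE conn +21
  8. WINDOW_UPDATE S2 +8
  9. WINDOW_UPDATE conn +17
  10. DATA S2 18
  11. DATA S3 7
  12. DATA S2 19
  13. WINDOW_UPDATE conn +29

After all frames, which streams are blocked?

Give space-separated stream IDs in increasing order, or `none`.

Op 1: conn=46 S1=26 S2=26 S3=26 blocked=[]
Op 2: conn=67 S1=26 S2=26 S3=26 blocked=[]
Op 3: conn=58 S1=26 S2=26 S3=17 blocked=[]
Op 4: conn=46 S1=26 S2=14 S3=17 blocked=[]
Op 5: conn=33 S1=26 S2=1 S3=17 blocked=[]
Op 6: conn=17 S1=26 S2=-15 S3=17 blocked=[2]
Op 7: conn=38 S1=26 S2=-15 S3=17 blocked=[2]
Op 8: conn=38 S1=26 S2=-7 S3=17 blocked=[2]
Op 9: conn=55 S1=26 S2=-7 S3=17 blocked=[2]
Op 10: conn=37 S1=26 S2=-25 S3=17 blocked=[2]
Op 11: conn=30 S1=26 S2=-25 S3=10 blocked=[2]
Op 12: conn=11 S1=26 S2=-44 S3=10 blocked=[2]
Op 13: conn=40 S1=26 S2=-44 S3=10 blocked=[2]

Answer: S2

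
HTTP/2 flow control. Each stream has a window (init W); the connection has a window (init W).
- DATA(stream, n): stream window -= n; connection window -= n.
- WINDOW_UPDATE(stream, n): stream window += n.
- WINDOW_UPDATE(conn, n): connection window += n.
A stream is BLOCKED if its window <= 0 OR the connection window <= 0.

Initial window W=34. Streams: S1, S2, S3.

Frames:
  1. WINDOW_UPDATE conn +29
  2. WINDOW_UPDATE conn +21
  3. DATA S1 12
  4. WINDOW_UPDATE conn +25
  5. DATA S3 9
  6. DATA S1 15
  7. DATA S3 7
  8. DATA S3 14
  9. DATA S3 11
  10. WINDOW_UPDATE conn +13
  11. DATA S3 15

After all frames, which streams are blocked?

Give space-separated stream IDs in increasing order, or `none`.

Answer: S3

Derivation:
Op 1: conn=63 S1=34 S2=34 S3=34 blocked=[]
Op 2: conn=84 S1=34 S2=34 S3=34 blocked=[]
Op 3: conn=72 S1=22 S2=34 S3=34 blocked=[]
Op 4: conn=97 S1=22 S2=34 S3=34 blocked=[]
Op 5: conn=88 S1=22 S2=34 S3=25 blocked=[]
Op 6: conn=73 S1=7 S2=34 S3=25 blocked=[]
Op 7: conn=66 S1=7 S2=34 S3=18 blocked=[]
Op 8: conn=52 S1=7 S2=34 S3=4 blocked=[]
Op 9: conn=41 S1=7 S2=34 S3=-7 blocked=[3]
Op 10: conn=54 S1=7 S2=34 S3=-7 blocked=[3]
Op 11: conn=39 S1=7 S2=34 S3=-22 blocked=[3]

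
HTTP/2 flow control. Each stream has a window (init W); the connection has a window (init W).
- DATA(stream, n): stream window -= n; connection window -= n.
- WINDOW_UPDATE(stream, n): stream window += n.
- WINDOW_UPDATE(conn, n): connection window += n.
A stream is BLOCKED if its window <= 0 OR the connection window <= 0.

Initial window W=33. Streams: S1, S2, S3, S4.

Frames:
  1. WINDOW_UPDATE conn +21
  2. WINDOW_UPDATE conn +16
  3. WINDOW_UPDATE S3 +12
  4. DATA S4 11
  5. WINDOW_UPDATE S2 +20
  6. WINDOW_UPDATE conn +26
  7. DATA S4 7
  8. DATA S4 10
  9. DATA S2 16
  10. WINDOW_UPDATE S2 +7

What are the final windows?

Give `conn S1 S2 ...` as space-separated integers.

Answer: 52 33 44 45 5

Derivation:
Op 1: conn=54 S1=33 S2=33 S3=33 S4=33 blocked=[]
Op 2: conn=70 S1=33 S2=33 S3=33 S4=33 blocked=[]
Op 3: conn=70 S1=33 S2=33 S3=45 S4=33 blocked=[]
Op 4: conn=59 S1=33 S2=33 S3=45 S4=22 blocked=[]
Op 5: conn=59 S1=33 S2=53 S3=45 S4=22 blocked=[]
Op 6: conn=85 S1=33 S2=53 S3=45 S4=22 blocked=[]
Op 7: conn=78 S1=33 S2=53 S3=45 S4=15 blocked=[]
Op 8: conn=68 S1=33 S2=53 S3=45 S4=5 blocked=[]
Op 9: conn=52 S1=33 S2=37 S3=45 S4=5 blocked=[]
Op 10: conn=52 S1=33 S2=44 S3=45 S4=5 blocked=[]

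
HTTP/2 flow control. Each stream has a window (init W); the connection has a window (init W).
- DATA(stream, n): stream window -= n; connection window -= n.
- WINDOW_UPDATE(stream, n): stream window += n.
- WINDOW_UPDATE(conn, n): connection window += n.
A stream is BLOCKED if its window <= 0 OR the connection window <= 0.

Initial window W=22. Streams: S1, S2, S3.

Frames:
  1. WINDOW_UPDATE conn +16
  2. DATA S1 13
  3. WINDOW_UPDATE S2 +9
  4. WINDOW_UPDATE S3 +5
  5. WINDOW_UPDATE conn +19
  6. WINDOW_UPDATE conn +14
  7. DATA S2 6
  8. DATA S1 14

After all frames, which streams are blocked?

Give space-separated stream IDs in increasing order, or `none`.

Op 1: conn=38 S1=22 S2=22 S3=22 blocked=[]
Op 2: conn=25 S1=9 S2=22 S3=22 blocked=[]
Op 3: conn=25 S1=9 S2=31 S3=22 blocked=[]
Op 4: conn=25 S1=9 S2=31 S3=27 blocked=[]
Op 5: conn=44 S1=9 S2=31 S3=27 blocked=[]
Op 6: conn=58 S1=9 S2=31 S3=27 blocked=[]
Op 7: conn=52 S1=9 S2=25 S3=27 blocked=[]
Op 8: conn=38 S1=-5 S2=25 S3=27 blocked=[1]

Answer: S1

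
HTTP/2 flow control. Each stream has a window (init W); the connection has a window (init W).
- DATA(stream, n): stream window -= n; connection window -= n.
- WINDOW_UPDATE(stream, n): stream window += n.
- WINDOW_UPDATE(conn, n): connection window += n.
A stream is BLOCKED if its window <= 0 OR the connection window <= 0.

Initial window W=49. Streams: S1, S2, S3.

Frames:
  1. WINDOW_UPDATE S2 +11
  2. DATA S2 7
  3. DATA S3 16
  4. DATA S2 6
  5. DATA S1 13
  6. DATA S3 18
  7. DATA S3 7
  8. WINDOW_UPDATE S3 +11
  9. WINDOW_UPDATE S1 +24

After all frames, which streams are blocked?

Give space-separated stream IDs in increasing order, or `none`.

Answer: S1 S2 S3

Derivation:
Op 1: conn=49 S1=49 S2=60 S3=49 blocked=[]
Op 2: conn=42 S1=49 S2=53 S3=49 blocked=[]
Op 3: conn=26 S1=49 S2=53 S3=33 blocked=[]
Op 4: conn=20 S1=49 S2=47 S3=33 blocked=[]
Op 5: conn=7 S1=36 S2=47 S3=33 blocked=[]
Op 6: conn=-11 S1=36 S2=47 S3=15 blocked=[1, 2, 3]
Op 7: conn=-18 S1=36 S2=47 S3=8 blocked=[1, 2, 3]
Op 8: conn=-18 S1=36 S2=47 S3=19 blocked=[1, 2, 3]
Op 9: conn=-18 S1=60 S2=47 S3=19 blocked=[1, 2, 3]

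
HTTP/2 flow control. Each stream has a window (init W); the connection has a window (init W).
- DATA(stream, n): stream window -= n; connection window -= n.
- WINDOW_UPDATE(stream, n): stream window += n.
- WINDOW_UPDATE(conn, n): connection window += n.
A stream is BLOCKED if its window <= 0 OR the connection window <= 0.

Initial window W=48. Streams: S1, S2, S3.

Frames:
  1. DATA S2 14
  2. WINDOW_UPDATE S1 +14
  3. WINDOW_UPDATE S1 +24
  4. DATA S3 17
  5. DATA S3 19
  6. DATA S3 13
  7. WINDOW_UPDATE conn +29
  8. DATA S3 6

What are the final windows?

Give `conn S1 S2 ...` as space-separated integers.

Answer: 8 86 34 -7

Derivation:
Op 1: conn=34 S1=48 S2=34 S3=48 blocked=[]
Op 2: conn=34 S1=62 S2=34 S3=48 blocked=[]
Op 3: conn=34 S1=86 S2=34 S3=48 blocked=[]
Op 4: conn=17 S1=86 S2=34 S3=31 blocked=[]
Op 5: conn=-2 S1=86 S2=34 S3=12 blocked=[1, 2, 3]
Op 6: conn=-15 S1=86 S2=34 S3=-1 blocked=[1, 2, 3]
Op 7: conn=14 S1=86 S2=34 S3=-1 blocked=[3]
Op 8: conn=8 S1=86 S2=34 S3=-7 blocked=[3]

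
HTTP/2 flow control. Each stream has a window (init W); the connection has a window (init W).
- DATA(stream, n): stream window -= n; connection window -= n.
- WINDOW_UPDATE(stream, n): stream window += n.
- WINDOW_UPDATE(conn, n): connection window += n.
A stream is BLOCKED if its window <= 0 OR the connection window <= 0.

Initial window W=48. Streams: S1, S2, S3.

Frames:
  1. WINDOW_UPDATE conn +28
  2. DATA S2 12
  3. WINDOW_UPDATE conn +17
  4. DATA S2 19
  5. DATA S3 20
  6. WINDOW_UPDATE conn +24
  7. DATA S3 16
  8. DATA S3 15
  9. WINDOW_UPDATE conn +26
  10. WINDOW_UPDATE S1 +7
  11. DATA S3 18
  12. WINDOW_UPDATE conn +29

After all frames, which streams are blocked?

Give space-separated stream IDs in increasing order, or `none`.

Answer: S3

Derivation:
Op 1: conn=76 S1=48 S2=48 S3=48 blocked=[]
Op 2: conn=64 S1=48 S2=36 S3=48 blocked=[]
Op 3: conn=81 S1=48 S2=36 S3=48 blocked=[]
Op 4: conn=62 S1=48 S2=17 S3=48 blocked=[]
Op 5: conn=42 S1=48 S2=17 S3=28 blocked=[]
Op 6: conn=66 S1=48 S2=17 S3=28 blocked=[]
Op 7: conn=50 S1=48 S2=17 S3=12 blocked=[]
Op 8: conn=35 S1=48 S2=17 S3=-3 blocked=[3]
Op 9: conn=61 S1=48 S2=17 S3=-3 blocked=[3]
Op 10: conn=61 S1=55 S2=17 S3=-3 blocked=[3]
Op 11: conn=43 S1=55 S2=17 S3=-21 blocked=[3]
Op 12: conn=72 S1=55 S2=17 S3=-21 blocked=[3]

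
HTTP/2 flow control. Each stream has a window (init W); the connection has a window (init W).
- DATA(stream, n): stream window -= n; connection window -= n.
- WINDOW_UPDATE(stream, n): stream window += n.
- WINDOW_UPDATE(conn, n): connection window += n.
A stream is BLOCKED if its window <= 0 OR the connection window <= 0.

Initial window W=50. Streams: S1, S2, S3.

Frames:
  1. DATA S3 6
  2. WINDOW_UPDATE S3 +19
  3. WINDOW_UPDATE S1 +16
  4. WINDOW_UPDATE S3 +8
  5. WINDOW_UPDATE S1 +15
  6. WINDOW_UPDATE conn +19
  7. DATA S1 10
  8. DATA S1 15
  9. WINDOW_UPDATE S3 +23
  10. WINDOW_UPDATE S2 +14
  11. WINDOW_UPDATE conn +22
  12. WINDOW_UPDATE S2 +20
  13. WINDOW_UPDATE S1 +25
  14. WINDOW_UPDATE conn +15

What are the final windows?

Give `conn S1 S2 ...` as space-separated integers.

Op 1: conn=44 S1=50 S2=50 S3=44 blocked=[]
Op 2: conn=44 S1=50 S2=50 S3=63 blocked=[]
Op 3: conn=44 S1=66 S2=50 S3=63 blocked=[]
Op 4: conn=44 S1=66 S2=50 S3=71 blocked=[]
Op 5: conn=44 S1=81 S2=50 S3=71 blocked=[]
Op 6: conn=63 S1=81 S2=50 S3=71 blocked=[]
Op 7: conn=53 S1=71 S2=50 S3=71 blocked=[]
Op 8: conn=38 S1=56 S2=50 S3=71 blocked=[]
Op 9: conn=38 S1=56 S2=50 S3=94 blocked=[]
Op 10: conn=38 S1=56 S2=64 S3=94 blocked=[]
Op 11: conn=60 S1=56 S2=64 S3=94 blocked=[]
Op 12: conn=60 S1=56 S2=84 S3=94 blocked=[]
Op 13: conn=60 S1=81 S2=84 S3=94 blocked=[]
Op 14: conn=75 S1=81 S2=84 S3=94 blocked=[]

Answer: 75 81 84 94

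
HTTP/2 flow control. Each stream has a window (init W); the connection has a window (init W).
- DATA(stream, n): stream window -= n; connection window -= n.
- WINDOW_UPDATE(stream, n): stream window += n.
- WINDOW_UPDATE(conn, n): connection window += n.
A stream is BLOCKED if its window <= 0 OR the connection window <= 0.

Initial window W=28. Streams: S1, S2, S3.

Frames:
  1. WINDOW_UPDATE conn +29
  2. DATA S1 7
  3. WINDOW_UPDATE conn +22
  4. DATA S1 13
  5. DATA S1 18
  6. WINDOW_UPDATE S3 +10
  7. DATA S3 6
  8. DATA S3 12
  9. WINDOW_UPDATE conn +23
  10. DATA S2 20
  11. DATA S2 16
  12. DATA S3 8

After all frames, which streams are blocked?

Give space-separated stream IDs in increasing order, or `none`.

Answer: S1 S2

Derivation:
Op 1: conn=57 S1=28 S2=28 S3=28 blocked=[]
Op 2: conn=50 S1=21 S2=28 S3=28 blocked=[]
Op 3: conn=72 S1=21 S2=28 S3=28 blocked=[]
Op 4: conn=59 S1=8 S2=28 S3=28 blocked=[]
Op 5: conn=41 S1=-10 S2=28 S3=28 blocked=[1]
Op 6: conn=41 S1=-10 S2=28 S3=38 blocked=[1]
Op 7: conn=35 S1=-10 S2=28 S3=32 blocked=[1]
Op 8: conn=23 S1=-10 S2=28 S3=20 blocked=[1]
Op 9: conn=46 S1=-10 S2=28 S3=20 blocked=[1]
Op 10: conn=26 S1=-10 S2=8 S3=20 blocked=[1]
Op 11: conn=10 S1=-10 S2=-8 S3=20 blocked=[1, 2]
Op 12: conn=2 S1=-10 S2=-8 S3=12 blocked=[1, 2]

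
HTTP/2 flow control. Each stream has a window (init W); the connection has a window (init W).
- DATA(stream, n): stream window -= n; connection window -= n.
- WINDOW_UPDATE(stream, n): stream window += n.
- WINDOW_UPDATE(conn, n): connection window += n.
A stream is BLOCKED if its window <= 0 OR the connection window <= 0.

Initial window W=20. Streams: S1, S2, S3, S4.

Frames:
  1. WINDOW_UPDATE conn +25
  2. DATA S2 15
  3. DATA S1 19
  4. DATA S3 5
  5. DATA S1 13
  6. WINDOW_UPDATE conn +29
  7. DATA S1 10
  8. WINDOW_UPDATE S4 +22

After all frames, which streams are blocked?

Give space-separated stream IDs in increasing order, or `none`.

Answer: S1

Derivation:
Op 1: conn=45 S1=20 S2=20 S3=20 S4=20 blocked=[]
Op 2: conn=30 S1=20 S2=5 S3=20 S4=20 blocked=[]
Op 3: conn=11 S1=1 S2=5 S3=20 S4=20 blocked=[]
Op 4: conn=6 S1=1 S2=5 S3=15 S4=20 blocked=[]
Op 5: conn=-7 S1=-12 S2=5 S3=15 S4=20 blocked=[1, 2, 3, 4]
Op 6: conn=22 S1=-12 S2=5 S3=15 S4=20 blocked=[1]
Op 7: conn=12 S1=-22 S2=5 S3=15 S4=20 blocked=[1]
Op 8: conn=12 S1=-22 S2=5 S3=15 S4=42 blocked=[1]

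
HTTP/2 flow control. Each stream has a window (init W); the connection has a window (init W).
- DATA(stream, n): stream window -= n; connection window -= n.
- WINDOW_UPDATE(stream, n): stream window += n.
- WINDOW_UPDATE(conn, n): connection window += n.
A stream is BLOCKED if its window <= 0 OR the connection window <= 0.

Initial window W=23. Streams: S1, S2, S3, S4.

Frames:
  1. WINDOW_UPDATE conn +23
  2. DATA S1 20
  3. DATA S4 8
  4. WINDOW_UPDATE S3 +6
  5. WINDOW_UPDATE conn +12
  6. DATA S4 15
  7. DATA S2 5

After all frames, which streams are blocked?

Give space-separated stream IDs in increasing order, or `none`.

Op 1: conn=46 S1=23 S2=23 S3=23 S4=23 blocked=[]
Op 2: conn=26 S1=3 S2=23 S3=23 S4=23 blocked=[]
Op 3: conn=18 S1=3 S2=23 S3=23 S4=15 blocked=[]
Op 4: conn=18 S1=3 S2=23 S3=29 S4=15 blocked=[]
Op 5: conn=30 S1=3 S2=23 S3=29 S4=15 blocked=[]
Op 6: conn=15 S1=3 S2=23 S3=29 S4=0 blocked=[4]
Op 7: conn=10 S1=3 S2=18 S3=29 S4=0 blocked=[4]

Answer: S4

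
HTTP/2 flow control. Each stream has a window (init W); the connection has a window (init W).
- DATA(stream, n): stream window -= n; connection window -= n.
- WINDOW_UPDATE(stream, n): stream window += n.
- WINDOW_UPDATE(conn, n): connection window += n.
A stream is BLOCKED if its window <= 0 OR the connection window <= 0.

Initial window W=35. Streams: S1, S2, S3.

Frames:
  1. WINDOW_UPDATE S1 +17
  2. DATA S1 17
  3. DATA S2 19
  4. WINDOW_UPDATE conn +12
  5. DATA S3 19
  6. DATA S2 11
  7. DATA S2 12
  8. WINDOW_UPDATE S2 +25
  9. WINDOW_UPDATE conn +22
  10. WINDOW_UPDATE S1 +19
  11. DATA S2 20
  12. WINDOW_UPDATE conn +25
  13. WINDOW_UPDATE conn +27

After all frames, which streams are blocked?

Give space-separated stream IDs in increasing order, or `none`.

Op 1: conn=35 S1=52 S2=35 S3=35 blocked=[]
Op 2: conn=18 S1=35 S2=35 S3=35 blocked=[]
Op 3: conn=-1 S1=35 S2=16 S3=35 blocked=[1, 2, 3]
Op 4: conn=11 S1=35 S2=16 S3=35 blocked=[]
Op 5: conn=-8 S1=35 S2=16 S3=16 blocked=[1, 2, 3]
Op 6: conn=-19 S1=35 S2=5 S3=16 blocked=[1, 2, 3]
Op 7: conn=-31 S1=35 S2=-7 S3=16 blocked=[1, 2, 3]
Op 8: conn=-31 S1=35 S2=18 S3=16 blocked=[1, 2, 3]
Op 9: conn=-9 S1=35 S2=18 S3=16 blocked=[1, 2, 3]
Op 10: conn=-9 S1=54 S2=18 S3=16 blocked=[1, 2, 3]
Op 11: conn=-29 S1=54 S2=-2 S3=16 blocked=[1, 2, 3]
Op 12: conn=-4 S1=54 S2=-2 S3=16 blocked=[1, 2, 3]
Op 13: conn=23 S1=54 S2=-2 S3=16 blocked=[2]

Answer: S2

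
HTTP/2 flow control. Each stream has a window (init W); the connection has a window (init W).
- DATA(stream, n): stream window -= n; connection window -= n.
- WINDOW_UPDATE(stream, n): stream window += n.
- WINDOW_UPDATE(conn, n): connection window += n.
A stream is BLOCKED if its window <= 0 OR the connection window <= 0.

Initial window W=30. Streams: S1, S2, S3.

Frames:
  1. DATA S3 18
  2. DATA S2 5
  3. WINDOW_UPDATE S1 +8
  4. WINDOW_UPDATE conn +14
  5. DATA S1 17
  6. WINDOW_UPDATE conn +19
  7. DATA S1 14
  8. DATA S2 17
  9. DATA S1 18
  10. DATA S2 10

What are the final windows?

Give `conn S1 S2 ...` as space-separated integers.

Answer: -36 -11 -2 12

Derivation:
Op 1: conn=12 S1=30 S2=30 S3=12 blocked=[]
Op 2: conn=7 S1=30 S2=25 S3=12 blocked=[]
Op 3: conn=7 S1=38 S2=25 S3=12 blocked=[]
Op 4: conn=21 S1=38 S2=25 S3=12 blocked=[]
Op 5: conn=4 S1=21 S2=25 S3=12 blocked=[]
Op 6: conn=23 S1=21 S2=25 S3=12 blocked=[]
Op 7: conn=9 S1=7 S2=25 S3=12 blocked=[]
Op 8: conn=-8 S1=7 S2=8 S3=12 blocked=[1, 2, 3]
Op 9: conn=-26 S1=-11 S2=8 S3=12 blocked=[1, 2, 3]
Op 10: conn=-36 S1=-11 S2=-2 S3=12 blocked=[1, 2, 3]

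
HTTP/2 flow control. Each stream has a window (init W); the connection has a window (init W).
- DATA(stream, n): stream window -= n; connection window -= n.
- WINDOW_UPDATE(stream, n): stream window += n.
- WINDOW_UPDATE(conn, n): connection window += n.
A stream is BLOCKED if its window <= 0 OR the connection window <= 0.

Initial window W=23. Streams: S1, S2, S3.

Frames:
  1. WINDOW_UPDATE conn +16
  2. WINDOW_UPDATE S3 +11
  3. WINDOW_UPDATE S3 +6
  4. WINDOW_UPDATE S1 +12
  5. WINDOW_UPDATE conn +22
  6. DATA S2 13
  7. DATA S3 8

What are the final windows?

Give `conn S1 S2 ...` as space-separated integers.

Answer: 40 35 10 32

Derivation:
Op 1: conn=39 S1=23 S2=23 S3=23 blocked=[]
Op 2: conn=39 S1=23 S2=23 S3=34 blocked=[]
Op 3: conn=39 S1=23 S2=23 S3=40 blocked=[]
Op 4: conn=39 S1=35 S2=23 S3=40 blocked=[]
Op 5: conn=61 S1=35 S2=23 S3=40 blocked=[]
Op 6: conn=48 S1=35 S2=10 S3=40 blocked=[]
Op 7: conn=40 S1=35 S2=10 S3=32 blocked=[]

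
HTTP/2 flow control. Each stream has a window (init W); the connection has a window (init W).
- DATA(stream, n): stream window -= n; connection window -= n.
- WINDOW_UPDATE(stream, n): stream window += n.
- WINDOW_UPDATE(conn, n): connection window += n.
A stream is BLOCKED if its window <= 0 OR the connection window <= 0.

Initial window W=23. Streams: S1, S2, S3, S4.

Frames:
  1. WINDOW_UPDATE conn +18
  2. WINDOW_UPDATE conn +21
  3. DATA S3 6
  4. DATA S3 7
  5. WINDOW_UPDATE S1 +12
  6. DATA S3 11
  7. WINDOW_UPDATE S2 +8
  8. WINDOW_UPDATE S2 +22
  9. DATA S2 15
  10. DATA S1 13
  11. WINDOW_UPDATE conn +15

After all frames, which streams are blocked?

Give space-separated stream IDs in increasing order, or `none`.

Answer: S3

Derivation:
Op 1: conn=41 S1=23 S2=23 S3=23 S4=23 blocked=[]
Op 2: conn=62 S1=23 S2=23 S3=23 S4=23 blocked=[]
Op 3: conn=56 S1=23 S2=23 S3=17 S4=23 blocked=[]
Op 4: conn=49 S1=23 S2=23 S3=10 S4=23 blocked=[]
Op 5: conn=49 S1=35 S2=23 S3=10 S4=23 blocked=[]
Op 6: conn=38 S1=35 S2=23 S3=-1 S4=23 blocked=[3]
Op 7: conn=38 S1=35 S2=31 S3=-1 S4=23 blocked=[3]
Op 8: conn=38 S1=35 S2=53 S3=-1 S4=23 blocked=[3]
Op 9: conn=23 S1=35 S2=38 S3=-1 S4=23 blocked=[3]
Op 10: conn=10 S1=22 S2=38 S3=-1 S4=23 blocked=[3]
Op 11: conn=25 S1=22 S2=38 S3=-1 S4=23 blocked=[3]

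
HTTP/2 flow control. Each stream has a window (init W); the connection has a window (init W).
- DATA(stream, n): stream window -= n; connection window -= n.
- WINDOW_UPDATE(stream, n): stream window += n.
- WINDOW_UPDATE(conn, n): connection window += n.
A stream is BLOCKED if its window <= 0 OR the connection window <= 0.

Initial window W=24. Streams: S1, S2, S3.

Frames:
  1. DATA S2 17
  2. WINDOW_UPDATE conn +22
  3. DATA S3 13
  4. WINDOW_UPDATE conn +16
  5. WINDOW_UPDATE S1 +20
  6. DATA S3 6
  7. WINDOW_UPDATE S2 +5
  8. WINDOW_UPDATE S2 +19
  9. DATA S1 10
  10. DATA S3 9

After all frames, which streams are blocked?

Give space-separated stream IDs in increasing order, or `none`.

Op 1: conn=7 S1=24 S2=7 S3=24 blocked=[]
Op 2: conn=29 S1=24 S2=7 S3=24 blocked=[]
Op 3: conn=16 S1=24 S2=7 S3=11 blocked=[]
Op 4: conn=32 S1=24 S2=7 S3=11 blocked=[]
Op 5: conn=32 S1=44 S2=7 S3=11 blocked=[]
Op 6: conn=26 S1=44 S2=7 S3=5 blocked=[]
Op 7: conn=26 S1=44 S2=12 S3=5 blocked=[]
Op 8: conn=26 S1=44 S2=31 S3=5 blocked=[]
Op 9: conn=16 S1=34 S2=31 S3=5 blocked=[]
Op 10: conn=7 S1=34 S2=31 S3=-4 blocked=[3]

Answer: S3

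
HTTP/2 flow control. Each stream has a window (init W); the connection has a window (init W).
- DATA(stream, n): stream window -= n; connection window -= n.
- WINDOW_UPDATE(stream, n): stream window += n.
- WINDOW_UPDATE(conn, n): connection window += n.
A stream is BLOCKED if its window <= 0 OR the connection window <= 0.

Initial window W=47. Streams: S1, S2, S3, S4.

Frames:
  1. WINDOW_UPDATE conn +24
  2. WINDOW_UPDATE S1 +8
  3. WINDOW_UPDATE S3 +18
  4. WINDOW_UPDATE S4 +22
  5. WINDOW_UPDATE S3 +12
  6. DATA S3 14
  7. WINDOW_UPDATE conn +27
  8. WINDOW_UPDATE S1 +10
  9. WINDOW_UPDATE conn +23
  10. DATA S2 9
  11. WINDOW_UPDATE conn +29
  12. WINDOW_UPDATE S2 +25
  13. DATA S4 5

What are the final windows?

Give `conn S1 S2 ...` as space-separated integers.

Answer: 122 65 63 63 64

Derivation:
Op 1: conn=71 S1=47 S2=47 S3=47 S4=47 blocked=[]
Op 2: conn=71 S1=55 S2=47 S3=47 S4=47 blocked=[]
Op 3: conn=71 S1=55 S2=47 S3=65 S4=47 blocked=[]
Op 4: conn=71 S1=55 S2=47 S3=65 S4=69 blocked=[]
Op 5: conn=71 S1=55 S2=47 S3=77 S4=69 blocked=[]
Op 6: conn=57 S1=55 S2=47 S3=63 S4=69 blocked=[]
Op 7: conn=84 S1=55 S2=47 S3=63 S4=69 blocked=[]
Op 8: conn=84 S1=65 S2=47 S3=63 S4=69 blocked=[]
Op 9: conn=107 S1=65 S2=47 S3=63 S4=69 blocked=[]
Op 10: conn=98 S1=65 S2=38 S3=63 S4=69 blocked=[]
Op 11: conn=127 S1=65 S2=38 S3=63 S4=69 blocked=[]
Op 12: conn=127 S1=65 S2=63 S3=63 S4=69 blocked=[]
Op 13: conn=122 S1=65 S2=63 S3=63 S4=64 blocked=[]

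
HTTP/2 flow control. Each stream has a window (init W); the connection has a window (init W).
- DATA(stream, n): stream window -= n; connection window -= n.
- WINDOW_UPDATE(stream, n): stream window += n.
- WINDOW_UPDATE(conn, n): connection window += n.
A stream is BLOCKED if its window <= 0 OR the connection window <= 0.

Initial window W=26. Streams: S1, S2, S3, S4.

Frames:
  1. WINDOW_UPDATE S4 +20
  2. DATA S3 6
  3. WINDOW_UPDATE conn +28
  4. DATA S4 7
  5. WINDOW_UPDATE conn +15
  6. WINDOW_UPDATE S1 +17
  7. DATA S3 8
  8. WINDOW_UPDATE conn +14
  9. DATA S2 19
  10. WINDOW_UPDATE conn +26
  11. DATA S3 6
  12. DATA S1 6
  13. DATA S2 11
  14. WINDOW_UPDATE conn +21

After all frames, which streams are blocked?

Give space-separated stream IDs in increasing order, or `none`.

Op 1: conn=26 S1=26 S2=26 S3=26 S4=46 blocked=[]
Op 2: conn=20 S1=26 S2=26 S3=20 S4=46 blocked=[]
Op 3: conn=48 S1=26 S2=26 S3=20 S4=46 blocked=[]
Op 4: conn=41 S1=26 S2=26 S3=20 S4=39 blocked=[]
Op 5: conn=56 S1=26 S2=26 S3=20 S4=39 blocked=[]
Op 6: conn=56 S1=43 S2=26 S3=20 S4=39 blocked=[]
Op 7: conn=48 S1=43 S2=26 S3=12 S4=39 blocked=[]
Op 8: conn=62 S1=43 S2=26 S3=12 S4=39 blocked=[]
Op 9: conn=43 S1=43 S2=7 S3=12 S4=39 blocked=[]
Op 10: conn=69 S1=43 S2=7 S3=12 S4=39 blocked=[]
Op 11: conn=63 S1=43 S2=7 S3=6 S4=39 blocked=[]
Op 12: conn=57 S1=37 S2=7 S3=6 S4=39 blocked=[]
Op 13: conn=46 S1=37 S2=-4 S3=6 S4=39 blocked=[2]
Op 14: conn=67 S1=37 S2=-4 S3=6 S4=39 blocked=[2]

Answer: S2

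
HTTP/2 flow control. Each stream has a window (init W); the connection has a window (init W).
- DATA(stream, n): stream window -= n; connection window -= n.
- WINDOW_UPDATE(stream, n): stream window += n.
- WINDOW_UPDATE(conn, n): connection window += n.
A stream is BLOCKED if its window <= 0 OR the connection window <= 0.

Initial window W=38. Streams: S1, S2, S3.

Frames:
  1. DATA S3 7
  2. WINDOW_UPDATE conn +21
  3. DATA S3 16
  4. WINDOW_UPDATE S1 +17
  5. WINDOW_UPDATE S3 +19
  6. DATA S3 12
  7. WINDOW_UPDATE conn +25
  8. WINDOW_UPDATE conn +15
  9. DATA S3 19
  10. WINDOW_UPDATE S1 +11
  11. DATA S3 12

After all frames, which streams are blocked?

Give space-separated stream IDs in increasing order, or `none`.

Op 1: conn=31 S1=38 S2=38 S3=31 blocked=[]
Op 2: conn=52 S1=38 S2=38 S3=31 blocked=[]
Op 3: conn=36 S1=38 S2=38 S3=15 blocked=[]
Op 4: conn=36 S1=55 S2=38 S3=15 blocked=[]
Op 5: conn=36 S1=55 S2=38 S3=34 blocked=[]
Op 6: conn=24 S1=55 S2=38 S3=22 blocked=[]
Op 7: conn=49 S1=55 S2=38 S3=22 blocked=[]
Op 8: conn=64 S1=55 S2=38 S3=22 blocked=[]
Op 9: conn=45 S1=55 S2=38 S3=3 blocked=[]
Op 10: conn=45 S1=66 S2=38 S3=3 blocked=[]
Op 11: conn=33 S1=66 S2=38 S3=-9 blocked=[3]

Answer: S3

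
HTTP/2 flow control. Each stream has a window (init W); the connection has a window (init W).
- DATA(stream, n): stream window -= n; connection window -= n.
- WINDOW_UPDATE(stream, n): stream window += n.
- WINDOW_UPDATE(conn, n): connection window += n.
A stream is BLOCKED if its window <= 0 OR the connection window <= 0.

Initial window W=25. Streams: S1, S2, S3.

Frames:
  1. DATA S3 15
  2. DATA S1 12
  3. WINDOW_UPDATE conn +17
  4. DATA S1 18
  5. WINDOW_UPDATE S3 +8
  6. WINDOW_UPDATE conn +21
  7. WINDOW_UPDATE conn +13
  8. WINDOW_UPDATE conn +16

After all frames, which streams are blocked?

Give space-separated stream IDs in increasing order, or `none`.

Op 1: conn=10 S1=25 S2=25 S3=10 blocked=[]
Op 2: conn=-2 S1=13 S2=25 S3=10 blocked=[1, 2, 3]
Op 3: conn=15 S1=13 S2=25 S3=10 blocked=[]
Op 4: conn=-3 S1=-5 S2=25 S3=10 blocked=[1, 2, 3]
Op 5: conn=-3 S1=-5 S2=25 S3=18 blocked=[1, 2, 3]
Op 6: conn=18 S1=-5 S2=25 S3=18 blocked=[1]
Op 7: conn=31 S1=-5 S2=25 S3=18 blocked=[1]
Op 8: conn=47 S1=-5 S2=25 S3=18 blocked=[1]

Answer: S1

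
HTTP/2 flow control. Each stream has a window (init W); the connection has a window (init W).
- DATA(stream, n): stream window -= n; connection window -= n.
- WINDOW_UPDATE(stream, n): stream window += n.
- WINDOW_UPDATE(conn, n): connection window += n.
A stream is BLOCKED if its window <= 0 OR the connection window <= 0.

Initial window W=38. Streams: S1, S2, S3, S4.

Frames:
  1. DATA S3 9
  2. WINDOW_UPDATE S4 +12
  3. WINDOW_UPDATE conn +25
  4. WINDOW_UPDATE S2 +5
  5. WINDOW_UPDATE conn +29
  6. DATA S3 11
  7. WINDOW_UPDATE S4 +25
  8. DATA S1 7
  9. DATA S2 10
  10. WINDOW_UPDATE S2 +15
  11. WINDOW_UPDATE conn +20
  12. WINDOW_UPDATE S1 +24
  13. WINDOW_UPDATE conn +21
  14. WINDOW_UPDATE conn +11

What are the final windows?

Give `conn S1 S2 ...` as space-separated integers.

Op 1: conn=29 S1=38 S2=38 S3=29 S4=38 blocked=[]
Op 2: conn=29 S1=38 S2=38 S3=29 S4=50 blocked=[]
Op 3: conn=54 S1=38 S2=38 S3=29 S4=50 blocked=[]
Op 4: conn=54 S1=38 S2=43 S3=29 S4=50 blocked=[]
Op 5: conn=83 S1=38 S2=43 S3=29 S4=50 blocked=[]
Op 6: conn=72 S1=38 S2=43 S3=18 S4=50 blocked=[]
Op 7: conn=72 S1=38 S2=43 S3=18 S4=75 blocked=[]
Op 8: conn=65 S1=31 S2=43 S3=18 S4=75 blocked=[]
Op 9: conn=55 S1=31 S2=33 S3=18 S4=75 blocked=[]
Op 10: conn=55 S1=31 S2=48 S3=18 S4=75 blocked=[]
Op 11: conn=75 S1=31 S2=48 S3=18 S4=75 blocked=[]
Op 12: conn=75 S1=55 S2=48 S3=18 S4=75 blocked=[]
Op 13: conn=96 S1=55 S2=48 S3=18 S4=75 blocked=[]
Op 14: conn=107 S1=55 S2=48 S3=18 S4=75 blocked=[]

Answer: 107 55 48 18 75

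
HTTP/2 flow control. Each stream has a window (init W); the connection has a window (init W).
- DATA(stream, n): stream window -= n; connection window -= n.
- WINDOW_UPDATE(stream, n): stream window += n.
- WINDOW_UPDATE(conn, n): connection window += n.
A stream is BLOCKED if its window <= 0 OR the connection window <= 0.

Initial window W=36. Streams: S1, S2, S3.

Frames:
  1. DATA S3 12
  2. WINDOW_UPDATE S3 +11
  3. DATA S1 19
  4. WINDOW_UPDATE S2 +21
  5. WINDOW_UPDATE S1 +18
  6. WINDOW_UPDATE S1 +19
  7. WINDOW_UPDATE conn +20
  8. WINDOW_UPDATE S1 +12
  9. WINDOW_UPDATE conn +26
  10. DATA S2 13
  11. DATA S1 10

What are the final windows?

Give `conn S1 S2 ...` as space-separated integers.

Op 1: conn=24 S1=36 S2=36 S3=24 blocked=[]
Op 2: conn=24 S1=36 S2=36 S3=35 blocked=[]
Op 3: conn=5 S1=17 S2=36 S3=35 blocked=[]
Op 4: conn=5 S1=17 S2=57 S3=35 blocked=[]
Op 5: conn=5 S1=35 S2=57 S3=35 blocked=[]
Op 6: conn=5 S1=54 S2=57 S3=35 blocked=[]
Op 7: conn=25 S1=54 S2=57 S3=35 blocked=[]
Op 8: conn=25 S1=66 S2=57 S3=35 blocked=[]
Op 9: conn=51 S1=66 S2=57 S3=35 blocked=[]
Op 10: conn=38 S1=66 S2=44 S3=35 blocked=[]
Op 11: conn=28 S1=56 S2=44 S3=35 blocked=[]

Answer: 28 56 44 35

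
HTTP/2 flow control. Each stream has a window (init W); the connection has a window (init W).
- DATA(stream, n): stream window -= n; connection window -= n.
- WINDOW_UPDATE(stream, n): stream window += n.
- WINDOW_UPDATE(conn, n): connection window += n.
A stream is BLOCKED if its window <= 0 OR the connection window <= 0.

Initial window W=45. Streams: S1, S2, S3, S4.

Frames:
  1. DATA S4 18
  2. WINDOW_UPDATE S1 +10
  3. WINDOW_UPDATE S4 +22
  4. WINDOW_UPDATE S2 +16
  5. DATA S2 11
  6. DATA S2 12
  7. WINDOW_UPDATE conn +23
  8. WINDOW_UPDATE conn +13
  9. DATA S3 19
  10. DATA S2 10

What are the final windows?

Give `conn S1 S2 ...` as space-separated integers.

Op 1: conn=27 S1=45 S2=45 S3=45 S4=27 blocked=[]
Op 2: conn=27 S1=55 S2=45 S3=45 S4=27 blocked=[]
Op 3: conn=27 S1=55 S2=45 S3=45 S4=49 blocked=[]
Op 4: conn=27 S1=55 S2=61 S3=45 S4=49 blocked=[]
Op 5: conn=16 S1=55 S2=50 S3=45 S4=49 blocked=[]
Op 6: conn=4 S1=55 S2=38 S3=45 S4=49 blocked=[]
Op 7: conn=27 S1=55 S2=38 S3=45 S4=49 blocked=[]
Op 8: conn=40 S1=55 S2=38 S3=45 S4=49 blocked=[]
Op 9: conn=21 S1=55 S2=38 S3=26 S4=49 blocked=[]
Op 10: conn=11 S1=55 S2=28 S3=26 S4=49 blocked=[]

Answer: 11 55 28 26 49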